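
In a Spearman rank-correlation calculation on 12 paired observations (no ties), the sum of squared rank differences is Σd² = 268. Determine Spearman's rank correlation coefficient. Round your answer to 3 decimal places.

ρ = 1 − 6Σd² / [n(n²−1)] = 1 − 6×268 / (12×143)
  = 1 − 1608/1716 = 1 − 0.9371 ≈ 0.063

0.063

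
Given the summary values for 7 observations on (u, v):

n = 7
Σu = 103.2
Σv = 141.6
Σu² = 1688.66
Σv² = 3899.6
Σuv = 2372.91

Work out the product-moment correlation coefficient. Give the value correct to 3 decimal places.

0.686

r = (nΣuv − ΣuΣv) / √[(nΣu² − (Σu)²)(nΣv² − (Σv)²)]
Numerator: 7×2372.91 − 103.2×141.6 = 1997.25
Denominator: √[(11820.62 − 10650.24)(27297.2 − 20050.56)] = √[1170.38 × 7246.64] = 2912.2710
r = 1997.25 / 2912.2710 ≈ 0.686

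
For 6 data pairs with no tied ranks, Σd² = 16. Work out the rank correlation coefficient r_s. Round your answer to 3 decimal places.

0.543

ρ = 1 − 6Σd² / [n(n²−1)] = 1 − 6×16 / (6×35)
  = 1 − 96/210 = 1 − 0.4571 ≈ 0.543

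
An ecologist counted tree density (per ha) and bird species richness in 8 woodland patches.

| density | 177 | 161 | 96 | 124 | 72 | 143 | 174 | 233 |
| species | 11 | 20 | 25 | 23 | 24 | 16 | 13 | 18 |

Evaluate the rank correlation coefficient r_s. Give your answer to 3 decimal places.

Rank density: 7, 5, 2, 3, 1, 4, 6, 8
Rank species: 1, 5, 8, 6, 7, 3, 2, 4
d = rank(density) − rank(species): 6, 0, -6, -3, -6, 1, 4, 4; Σd² = 150
ρ = 1 − 6Σd² / [n(n²−1)] = 1 − 6×150 / (8×63) = 1 − 900/504 ≈ -0.786

-0.786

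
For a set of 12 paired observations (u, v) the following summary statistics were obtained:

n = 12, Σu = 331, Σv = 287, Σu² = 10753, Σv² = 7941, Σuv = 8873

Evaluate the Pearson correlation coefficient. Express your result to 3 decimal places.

r = (nΣuv − ΣuΣv) / √[(nΣu² − (Σu)²)(nΣv² − (Σv)²)]
Numerator: 12×8873 − 331×287 = 11479
Denominator: √[(129036 − 109561)(95292 − 82369)] = √[19475 × 12923] = 15864.2814
r = 11479 / 15864.2814 ≈ 0.724

0.724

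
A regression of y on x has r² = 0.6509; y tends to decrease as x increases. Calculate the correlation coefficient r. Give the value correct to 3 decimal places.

|r| = √0.6509 = 0.807
The association is negative, so r = −0.807.

-0.807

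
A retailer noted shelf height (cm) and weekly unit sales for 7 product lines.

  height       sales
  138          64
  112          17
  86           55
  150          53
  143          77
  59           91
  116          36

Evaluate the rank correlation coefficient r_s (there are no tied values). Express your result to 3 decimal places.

Rank height: 5, 3, 2, 7, 6, 1, 4
Rank sales: 5, 1, 4, 3, 6, 7, 2
d = rank(height) − rank(sales): 0, 2, -2, 4, 0, -6, 2; Σd² = 64
ρ = 1 − 6Σd² / [n(n²−1)] = 1 − 6×64 / (7×48) = 1 − 384/336 ≈ -0.143

-0.143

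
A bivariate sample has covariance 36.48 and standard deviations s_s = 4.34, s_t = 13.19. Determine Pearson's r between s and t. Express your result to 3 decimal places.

r = Cov(s,t) / (s_s · s_t) = 36.48 / (4.34 × 13.19)
  = 36.48 / 57.2446 ≈ 0.637

0.637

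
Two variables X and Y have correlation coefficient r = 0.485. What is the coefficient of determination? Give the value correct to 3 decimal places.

r² = (0.485)² = 0.235

0.235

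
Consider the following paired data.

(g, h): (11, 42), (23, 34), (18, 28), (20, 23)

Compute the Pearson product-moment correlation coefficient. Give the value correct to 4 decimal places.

-0.6233

n = 4, Σg = 72, Σh = 127, Σg² = 1374, Σh² = 4233, Σgh = 2208
nΣgh − ΣgΣh = 8832 − 9144 = -312
nΣg² − (Σg)² = 5496 − 5184 = 312; nΣh² − (Σh)² = 16932 − 16129 = 803
r = -312 / √(312 × 803) = -312 / 500.5357 ≈ -0.6233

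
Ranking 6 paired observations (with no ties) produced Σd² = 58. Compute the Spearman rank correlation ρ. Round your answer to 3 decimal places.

-0.657

ρ = 1 − 6Σd² / [n(n²−1)] = 1 − 6×58 / (6×35)
  = 1 − 348/210 = 1 − 1.6571 ≈ -0.657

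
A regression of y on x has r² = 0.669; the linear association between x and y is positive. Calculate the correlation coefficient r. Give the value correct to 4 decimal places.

0.8179

|r| = √0.669 = 0.8179
The association is positive, so r = 0.8179.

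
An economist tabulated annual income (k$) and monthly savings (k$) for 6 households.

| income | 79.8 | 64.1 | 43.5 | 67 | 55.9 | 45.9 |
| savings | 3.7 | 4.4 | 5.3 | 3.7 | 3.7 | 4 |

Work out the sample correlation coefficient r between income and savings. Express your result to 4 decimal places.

-0.5992

n = 6, Σx = 356.2, Σy = 24.8, Σx² = 22089.72, Σy² = 104.52, Σxy = 1446.18
nΣxy − ΣxΣy = 8677.08 − 8833.76 = -156.68
nΣx² − (Σx)² = 132538.32 − 126878.44 = 5659.88; nΣy² − (Σy)² = 627.12 − 615.04 = 12.08
r = -156.68 / √(5659.88 × 12.08) = -156.68 / 261.4792 ≈ -0.5992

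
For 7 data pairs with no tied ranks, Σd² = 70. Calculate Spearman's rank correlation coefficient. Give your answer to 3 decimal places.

ρ = 1 − 6Σd² / [n(n²−1)] = 1 − 6×70 / (7×48)
  = 1 − 420/336 = 1 − 1.2500 ≈ -0.250

-0.250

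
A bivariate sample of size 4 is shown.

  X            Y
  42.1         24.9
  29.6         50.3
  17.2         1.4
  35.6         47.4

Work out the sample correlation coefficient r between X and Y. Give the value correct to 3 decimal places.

0.538

n = 4, ΣX = 124.5, ΣY = 124, ΣX² = 4211.77, ΣY² = 5398.82, ΣXY = 4248.69
nΣXY − ΣXΣY = 16994.76 − 15438 = 1556.76
nΣX² − (ΣX)² = 16847.08 − 15500.25 = 1346.83; nΣY² − (ΣY)² = 21595.28 − 15376 = 6219.28
r = 1556.76 / √(1346.83 × 6219.28) = 1556.76 / 2894.1860 ≈ 0.538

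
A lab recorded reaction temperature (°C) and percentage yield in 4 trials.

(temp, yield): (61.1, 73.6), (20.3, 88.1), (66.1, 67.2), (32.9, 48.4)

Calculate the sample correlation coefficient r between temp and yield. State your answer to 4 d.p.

n = 4, Σx = 180.4, Σy = 277.3, Σx² = 9596.92, Σy² = 20036.97, Σxy = 12319.67
nΣxy − ΣxΣy = 49278.68 − 50024.92 = -746.24
nΣx² − (Σx)² = 38387.68 − 32544.16 = 5843.52; nΣy² − (Σy)² = 80147.88 − 76895.29 = 3252.59
r = -746.24 / √(5843.52 × 3252.59) = -746.24 / 4359.6531 ≈ -0.1712

-0.1712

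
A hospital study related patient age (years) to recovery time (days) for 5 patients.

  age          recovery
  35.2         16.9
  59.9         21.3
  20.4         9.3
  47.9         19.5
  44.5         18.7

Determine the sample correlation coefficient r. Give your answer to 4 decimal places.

n = 5, Σx = 207.9, Σy = 85.7, Σx² = 9517.87, Σy² = 1555.73, Σxy = 3826.67
nΣxy − ΣxΣy = 19133.35 − 17817.03 = 1316.32
nΣx² − (Σx)² = 47589.35 − 43222.41 = 4366.94; nΣy² − (Σy)² = 7778.65 − 7344.49 = 434.16
r = 1316.32 / √(4366.94 × 434.16) = 1316.32 / 1376.9352 ≈ 0.9560

0.9560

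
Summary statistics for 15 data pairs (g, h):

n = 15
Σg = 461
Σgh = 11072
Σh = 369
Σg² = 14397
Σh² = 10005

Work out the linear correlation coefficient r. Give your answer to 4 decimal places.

-0.5829

r = (nΣgh − ΣgΣh) / √[(nΣg² − (Σg)²)(nΣh² − (Σh)²)]
Numerator: 15×11072 − 461×369 = -4029
Denominator: √[(215955 − 212521)(150075 − 136161)] = √[3434 × 13914] = 6912.3568
r = -4029 / 6912.3568 ≈ -0.5829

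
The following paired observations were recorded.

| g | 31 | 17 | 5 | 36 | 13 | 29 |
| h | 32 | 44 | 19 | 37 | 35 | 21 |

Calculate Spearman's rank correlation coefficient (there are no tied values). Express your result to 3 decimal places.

0.371

Rank g: 5, 3, 1, 6, 2, 4
Rank h: 3, 6, 1, 5, 4, 2
d = rank(g) − rank(h): 2, -3, 0, 1, -2, 2; Σd² = 22
ρ = 1 − 6Σd² / [n(n²−1)] = 1 − 6×22 / (6×35) = 1 − 132/210 ≈ 0.371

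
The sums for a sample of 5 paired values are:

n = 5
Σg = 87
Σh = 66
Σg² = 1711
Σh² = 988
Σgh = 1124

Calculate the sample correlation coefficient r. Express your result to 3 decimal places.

r = (nΣgh − ΣgΣh) / √[(nΣg² − (Σg)²)(nΣh² − (Σh)²)]
Numerator: 5×1124 − 87×66 = -122
Denominator: √[(8555 − 7569)(4940 − 4356)] = √[986 × 584] = 758.8307
r = -122 / 758.8307 ≈ -0.161

-0.161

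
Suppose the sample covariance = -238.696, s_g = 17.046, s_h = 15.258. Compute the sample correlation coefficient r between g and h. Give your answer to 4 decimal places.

r = Cov(g,h) / (s_g · s_h) = -238.696 / (17.046 × 15.258)
  = -238.696 / 260.0879 ≈ -0.9178

-0.9178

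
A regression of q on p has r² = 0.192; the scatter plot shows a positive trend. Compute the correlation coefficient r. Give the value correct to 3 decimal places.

0.438

|r| = √0.192 = 0.438
The association is positive, so r = 0.438.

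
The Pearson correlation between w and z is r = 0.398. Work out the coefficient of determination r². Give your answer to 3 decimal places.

r² = (0.398)² = 0.158

0.158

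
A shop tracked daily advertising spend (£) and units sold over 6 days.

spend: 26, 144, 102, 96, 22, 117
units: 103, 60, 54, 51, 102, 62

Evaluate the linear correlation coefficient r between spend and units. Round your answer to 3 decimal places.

-0.887

n = 6, Σx = 507, Σy = 432, Σx² = 55205, Σy² = 33974, Σxy = 31220
nΣxy − ΣxΣy = 187320 − 219024 = -31704
nΣx² − (Σx)² = 331230 − 257049 = 74181; nΣy² − (Σy)² = 203844 − 186624 = 17220
r = -31704 / √(74181 × 17220) = -31704 / 35740.6886 ≈ -0.887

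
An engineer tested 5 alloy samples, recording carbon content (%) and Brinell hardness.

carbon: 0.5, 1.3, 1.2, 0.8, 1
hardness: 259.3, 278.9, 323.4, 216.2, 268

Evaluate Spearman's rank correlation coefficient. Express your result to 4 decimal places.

0.8000

Rank carbon: 1, 5, 4, 2, 3
Rank hardness: 2, 4, 5, 1, 3
d = rank(carbon) − rank(hardness): -1, 1, -1, 1, 0; Σd² = 4
ρ = 1 − 6Σd² / [n(n²−1)] = 1 − 6×4 / (5×24) = 1 − 24/120 ≈ 0.8000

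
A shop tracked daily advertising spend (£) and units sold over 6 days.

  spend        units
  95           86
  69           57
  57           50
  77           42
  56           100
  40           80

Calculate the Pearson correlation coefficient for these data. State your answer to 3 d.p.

-0.121

n = 6, Σx = 394, Σy = 415, Σx² = 27700, Σy² = 31309, Σxy = 26987
nΣxy − ΣxΣy = 161922 − 163510 = -1588
nΣx² − (Σx)² = 166200 − 155236 = 10964; nΣy² − (Σy)² = 187854 − 172225 = 15629
r = -1588 / √(10964 × 15629) = -1588 / 13090.3154 ≈ -0.121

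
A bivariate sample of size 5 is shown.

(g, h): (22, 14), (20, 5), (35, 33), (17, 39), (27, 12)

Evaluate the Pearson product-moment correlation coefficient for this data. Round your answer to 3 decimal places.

n = 5, Σg = 121, Σh = 103, Σg² = 3127, Σh² = 2975, Σgh = 2550
nΣgh − ΣgΣh = 12750 − 12463 = 287
nΣg² − (Σg)² = 15635 − 14641 = 994; nΣh² − (Σh)² = 14875 − 10609 = 4266
r = 287 / √(994 × 4266) = 287 / 2059.2241 ≈ 0.139

0.139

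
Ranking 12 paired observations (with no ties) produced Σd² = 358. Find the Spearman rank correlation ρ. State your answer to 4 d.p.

ρ = 1 − 6Σd² / [n(n²−1)] = 1 − 6×358 / (12×143)
  = 1 − 2148/1716 = 1 − 1.25175 ≈ -0.2517

-0.2517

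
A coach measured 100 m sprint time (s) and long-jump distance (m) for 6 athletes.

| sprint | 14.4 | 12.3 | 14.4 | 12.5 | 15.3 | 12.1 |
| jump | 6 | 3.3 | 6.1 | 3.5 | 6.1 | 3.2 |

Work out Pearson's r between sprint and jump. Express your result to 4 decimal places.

n = 6, Σx = 81, Σy = 28.2, Σx² = 1102.76, Σy² = 143.8, Σxy = 390.63
nΣxy − ΣxΣy = 2343.78 − 2284.2 = 59.58
nΣx² − (Σx)² = 6616.56 − 6561 = 55.56; nΣy² − (Σy)² = 862.8 − 795.24 = 67.56
r = 59.58 / √(55.56 × 67.56) = 59.58 / 61.2669 ≈ 0.9725

0.9725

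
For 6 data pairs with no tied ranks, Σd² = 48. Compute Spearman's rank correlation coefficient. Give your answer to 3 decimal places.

-0.371

ρ = 1 − 6Σd² / [n(n²−1)] = 1 − 6×48 / (6×35)
  = 1 − 288/210 = 1 − 1.3714 ≈ -0.371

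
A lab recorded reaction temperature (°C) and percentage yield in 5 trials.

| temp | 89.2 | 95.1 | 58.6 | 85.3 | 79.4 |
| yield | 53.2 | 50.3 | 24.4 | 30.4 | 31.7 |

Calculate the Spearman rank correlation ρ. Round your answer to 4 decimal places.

Rank temp: 4, 5, 1, 3, 2
Rank yield: 5, 4, 1, 2, 3
d = rank(temp) − rank(yield): -1, 1, 0, 1, -1; Σd² = 4
ρ = 1 − 6Σd² / [n(n²−1)] = 1 − 6×4 / (5×24) = 1 − 24/120 ≈ 0.8000

0.8000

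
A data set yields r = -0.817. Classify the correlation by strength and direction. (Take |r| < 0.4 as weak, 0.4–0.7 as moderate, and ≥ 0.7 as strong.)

strong negative

r = -0.817 < 0 so the relationship is negative.
|r| = 0.817, which falls in the strong range.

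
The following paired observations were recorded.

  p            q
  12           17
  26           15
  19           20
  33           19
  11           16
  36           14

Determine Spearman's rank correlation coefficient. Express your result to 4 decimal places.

Rank p: 2, 4, 3, 5, 1, 6
Rank q: 4, 2, 6, 5, 3, 1
d = rank(p) − rank(q): -2, 2, -3, 0, -2, 5; Σd² = 46
ρ = 1 − 6Σd² / [n(n²−1)] = 1 − 6×46 / (6×35) = 1 − 276/210 ≈ -0.3143

-0.3143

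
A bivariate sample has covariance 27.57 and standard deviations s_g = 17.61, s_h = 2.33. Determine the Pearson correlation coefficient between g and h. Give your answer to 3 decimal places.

0.672

r = Cov(g,h) / (s_g · s_h) = 27.57 / (17.61 × 2.33)
  = 27.57 / 41.0313 ≈ 0.672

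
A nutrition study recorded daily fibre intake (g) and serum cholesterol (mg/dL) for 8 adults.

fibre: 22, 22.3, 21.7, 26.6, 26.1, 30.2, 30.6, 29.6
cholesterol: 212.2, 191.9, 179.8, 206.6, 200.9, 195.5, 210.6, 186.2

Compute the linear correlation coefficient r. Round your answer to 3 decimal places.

n = 8, Σx = 209.1, Σy = 1583.7, Σx² = 5565.51, Σy² = 314469.91, Σxy = 41448.46
nΣxy − ΣxΣy = 331587.68 − 331151.67 = 436.01
nΣx² − (Σx)² = 44524.08 − 43722.81 = 801.27; nΣy² − (Σy)² = 2515759.28 − 2508105.69 = 7653.59
r = 436.01 / √(801.27 × 7653.59) = 436.01 / 2476.4071 ≈ 0.176

0.176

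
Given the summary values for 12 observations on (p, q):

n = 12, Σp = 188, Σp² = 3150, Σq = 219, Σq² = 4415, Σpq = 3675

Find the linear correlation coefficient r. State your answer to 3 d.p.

0.834

r = (nΣpq − ΣpΣq) / √[(nΣp² − (Σp)²)(nΣq² − (Σq)²)]
Numerator: 12×3675 − 188×219 = 2928
Denominator: √[(37800 − 35344)(52980 − 47961)] = √[2456 × 5019] = 3510.9349
r = 2928 / 3510.9349 ≈ 0.834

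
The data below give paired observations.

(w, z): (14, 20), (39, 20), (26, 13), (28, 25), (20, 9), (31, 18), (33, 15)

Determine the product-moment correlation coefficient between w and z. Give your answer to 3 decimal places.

0.215

n = 7, Σw = 191, Σz = 120, Σw² = 5627, Σz² = 2224, Σwz = 3331
nΣwz − ΣwΣz = 23317 − 22920 = 397
nΣw² − (Σw)² = 39389 − 36481 = 2908; nΣz² − (Σz)² = 15568 − 14400 = 1168
r = 397 / √(2908 × 1168) = 397 / 1842.9715 ≈ 0.215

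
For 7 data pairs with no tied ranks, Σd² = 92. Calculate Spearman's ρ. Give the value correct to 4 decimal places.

ρ = 1 − 6Σd² / [n(n²−1)] = 1 − 6×92 / (7×48)
  = 1 − 552/336 = 1 − 1.64286 ≈ -0.6429

-0.6429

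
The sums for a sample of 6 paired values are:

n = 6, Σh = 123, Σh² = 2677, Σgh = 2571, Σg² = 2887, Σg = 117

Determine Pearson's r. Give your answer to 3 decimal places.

r = (nΣgh − ΣgΣh) / √[(nΣg² − (Σg)²)(nΣh² − (Σh)²)]
Numerator: 6×2571 − 117×123 = 1035
Denominator: √[(17322 − 13689)(16062 − 15129)] = √[3633 × 933] = 1841.0836
r = 1035 / 1841.0836 ≈ 0.562

0.562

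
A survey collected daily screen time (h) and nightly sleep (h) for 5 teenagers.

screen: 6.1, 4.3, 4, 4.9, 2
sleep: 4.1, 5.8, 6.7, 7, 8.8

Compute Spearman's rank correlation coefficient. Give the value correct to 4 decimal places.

Rank screen: 5, 3, 2, 4, 1
Rank sleep: 1, 2, 3, 4, 5
d = rank(screen) − rank(sleep): 4, 1, -1, 0, -4; Σd² = 34
ρ = 1 − 6Σd² / [n(n²−1)] = 1 − 6×34 / (5×24) = 1 − 204/120 ≈ -0.7000

-0.7000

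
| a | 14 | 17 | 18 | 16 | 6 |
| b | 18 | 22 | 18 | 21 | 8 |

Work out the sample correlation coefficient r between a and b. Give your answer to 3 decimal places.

n = 5, Σa = 71, Σb = 87, Σa² = 1101, Σb² = 1637, Σab = 1334
nΣab − ΣaΣb = 6670 − 6177 = 493
nΣa² − (Σa)² = 5505 − 5041 = 464; nΣb² − (Σb)² = 8185 − 7569 = 616
r = 493 / √(464 × 616) = 493 / 534.6251 ≈ 0.922

0.922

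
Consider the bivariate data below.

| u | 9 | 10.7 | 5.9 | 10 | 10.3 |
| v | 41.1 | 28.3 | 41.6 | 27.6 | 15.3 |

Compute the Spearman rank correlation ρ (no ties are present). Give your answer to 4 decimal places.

-0.7000

Rank u: 2, 5, 1, 3, 4
Rank v: 4, 3, 5, 2, 1
d = rank(u) − rank(v): -2, 2, -4, 1, 3; Σd² = 34
ρ = 1 − 6Σd² / [n(n²−1)] = 1 − 6×34 / (5×24) = 1 − 204/120 ≈ -0.7000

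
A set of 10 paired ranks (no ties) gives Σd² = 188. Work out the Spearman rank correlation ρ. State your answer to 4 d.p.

ρ = 1 − 6Σd² / [n(n²−1)] = 1 − 6×188 / (10×99)
  = 1 − 1128/990 = 1 − 1.13939 ≈ -0.1394

-0.1394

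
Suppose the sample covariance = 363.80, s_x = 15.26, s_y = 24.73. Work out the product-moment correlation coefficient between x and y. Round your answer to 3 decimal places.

r = Cov(x,y) / (s_x · s_y) = 363.80 / (15.26 × 24.73)
  = 363.80 / 377.3798 ≈ 0.964

0.964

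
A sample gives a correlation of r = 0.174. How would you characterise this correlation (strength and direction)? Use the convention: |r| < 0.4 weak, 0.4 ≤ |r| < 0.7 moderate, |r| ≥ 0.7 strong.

r = 0.174 > 0 so the relationship is positive.
|r| = 0.174, which falls in the weak range.

weak positive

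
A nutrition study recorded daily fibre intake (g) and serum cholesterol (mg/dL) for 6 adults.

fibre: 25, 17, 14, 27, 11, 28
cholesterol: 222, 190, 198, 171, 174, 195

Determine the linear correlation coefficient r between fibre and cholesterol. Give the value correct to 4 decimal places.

0.2377

n = 6, Σx = 122, Σy = 1150, Σx² = 2744, Σy² = 222130, Σxy = 23543
nΣxy − ΣxΣy = 141258 − 140300 = 958
nΣx² − (Σx)² = 16464 − 14884 = 1580; nΣy² − (Σy)² = 1332780 − 1322500 = 10280
r = 958 / √(1580 × 10280) = 958 / 4030.1861 ≈ 0.2377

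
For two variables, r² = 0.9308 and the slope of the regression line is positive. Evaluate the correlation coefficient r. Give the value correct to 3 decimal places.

|r| = √0.9308 = 0.965
The association is positive, so r = 0.965.

0.965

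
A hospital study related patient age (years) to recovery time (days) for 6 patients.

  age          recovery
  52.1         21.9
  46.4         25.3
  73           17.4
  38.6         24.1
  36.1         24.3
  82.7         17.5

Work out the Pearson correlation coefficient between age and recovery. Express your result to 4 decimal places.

n = 6, Σx = 328.9, Σy = 130.5, Σx² = 19828.83, Σy² = 2900.01, Σxy = 6839.85
nΣxy − ΣxΣy = 41039.1 − 42921.45 = -1882.35
nΣx² − (Σx)² = 118972.98 − 108175.21 = 10797.77; nΣy² − (Σy)² = 17400.06 − 17030.25 = 369.81
r = -1882.35 / √(10797.77 × 369.81) = -1882.35 / 1998.2801 ≈ -0.9420

-0.9420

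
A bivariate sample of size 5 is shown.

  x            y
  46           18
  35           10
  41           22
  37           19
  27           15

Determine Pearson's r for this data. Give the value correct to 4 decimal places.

0.4901

n = 5, Σx = 186, Σy = 84, Σx² = 7120, Σy² = 1494, Σxy = 3188
nΣxy − ΣxΣy = 15940 − 15624 = 316
nΣx² − (Σx)² = 35600 − 34596 = 1004; nΣy² − (Σy)² = 7470 − 7056 = 414
r = 316 / √(1004 × 414) = 316 / 644.7139 ≈ 0.4901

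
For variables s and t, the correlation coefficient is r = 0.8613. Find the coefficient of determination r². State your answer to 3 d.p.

0.742

r² = (0.8613)² = 0.742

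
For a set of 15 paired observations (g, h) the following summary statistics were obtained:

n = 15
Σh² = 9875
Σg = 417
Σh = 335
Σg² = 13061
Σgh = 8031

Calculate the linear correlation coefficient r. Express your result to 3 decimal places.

-0.684

r = (nΣgh − ΣgΣh) / √[(nΣg² − (Σg)²)(nΣh² − (Σh)²)]
Numerator: 15×8031 − 417×335 = -19230
Denominator: √[(195915 − 173889)(148125 − 112225)] = √[22026 × 35900] = 28119.9822
r = -19230 / 28119.9822 ≈ -0.684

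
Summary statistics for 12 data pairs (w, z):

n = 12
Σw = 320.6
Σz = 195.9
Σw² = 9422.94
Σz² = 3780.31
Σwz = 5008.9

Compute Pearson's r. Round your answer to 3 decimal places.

-0.318

r = (nΣwz − ΣwΣz) / √[(nΣw² − (Σw)²)(nΣz² − (Σz)²)]
Numerator: 12×5008.9 − 320.6×195.9 = -2698.74
Denominator: √[(113075.28 − 102784.36)(45363.72 − 38376.81)] = √[10290.92 × 6986.91] = 8479.4889
r = -2698.74 / 8479.4889 ≈ -0.318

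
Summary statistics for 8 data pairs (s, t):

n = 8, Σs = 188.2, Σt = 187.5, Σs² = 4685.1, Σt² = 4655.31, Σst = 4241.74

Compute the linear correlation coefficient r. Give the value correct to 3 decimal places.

-0.653

r = (nΣst − ΣsΣt) / √[(nΣs² − (Σs)²)(nΣt² − (Σt)²)]
Numerator: 8×4241.74 − 188.2×187.5 = -1353.58
Denominator: √[(37480.8 − 35419.24)(37242.48 − 35156.25)] = √[2061.56 × 2086.23] = 2073.8583
r = -1353.58 / 2073.8583 ≈ -0.653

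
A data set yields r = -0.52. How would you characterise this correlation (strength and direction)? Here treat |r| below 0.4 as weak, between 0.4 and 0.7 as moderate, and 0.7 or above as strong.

r = -0.52 < 0 so the relationship is negative.
|r| = 0.52, which falls in the moderate range.

moderate negative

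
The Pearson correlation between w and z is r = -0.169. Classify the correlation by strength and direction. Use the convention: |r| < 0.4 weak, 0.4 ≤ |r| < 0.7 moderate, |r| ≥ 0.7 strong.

weak negative

r = -0.169 < 0 so the relationship is negative.
|r| = 0.169, which falls in the weak range.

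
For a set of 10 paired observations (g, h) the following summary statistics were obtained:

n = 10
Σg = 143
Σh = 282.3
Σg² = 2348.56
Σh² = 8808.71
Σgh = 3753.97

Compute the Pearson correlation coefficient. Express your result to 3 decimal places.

-0.560

r = (nΣgh − ΣgΣh) / √[(nΣg² − (Σg)²)(nΣh² − (Σh)²)]
Numerator: 10×3753.97 − 143×282.3 = -2829.2
Denominator: √[(23485.6 − 20449)(88087.1 − 79693.29)] = √[3036.6 × 8393.81] = 5048.6279
r = -2829.2 / 5048.6279 ≈ -0.560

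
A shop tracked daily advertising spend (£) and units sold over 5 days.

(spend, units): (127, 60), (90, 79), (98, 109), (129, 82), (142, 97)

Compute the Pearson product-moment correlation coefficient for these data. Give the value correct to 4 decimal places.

-0.1700

n = 5, Σx = 586, Σy = 427, Σx² = 70638, Σy² = 37855, Σxy = 49764
nΣxy − ΣxΣy = 248820 − 250222 = -1402
nΣx² − (Σx)² = 353190 − 343396 = 9794; nΣy² − (Σy)² = 189275 − 182329 = 6946
r = -1402 / √(9794 × 6946) = -1402 / 8247.9770 ≈ -0.1700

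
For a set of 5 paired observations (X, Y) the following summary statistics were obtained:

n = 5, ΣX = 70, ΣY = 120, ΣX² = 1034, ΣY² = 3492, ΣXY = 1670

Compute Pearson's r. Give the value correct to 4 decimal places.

r = (nΣXY − ΣXΣY) / √[(nΣX² − (ΣX)²)(nΣY² − (ΣY)²)]
Numerator: 5×1670 − 70×120 = -50
Denominator: √[(5170 − 4900)(17460 − 14400)] = √[270 × 3060] = 908.9554
r = -50 / 908.9554 ≈ -0.0550

-0.0550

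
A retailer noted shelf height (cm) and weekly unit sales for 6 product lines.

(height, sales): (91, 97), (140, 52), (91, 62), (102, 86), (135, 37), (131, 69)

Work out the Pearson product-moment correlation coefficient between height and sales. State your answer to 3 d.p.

-0.714

n = 6, Σx = 690, Σy = 403, Σx² = 81952, Σy² = 29483, Σxy = 44555
nΣxy − ΣxΣy = 267330 − 278070 = -10740
nΣx² − (Σx)² = 491712 − 476100 = 15612; nΣy² − (Σy)² = 176898 − 162409 = 14489
r = -10740 / √(15612 × 14489) = -10740 / 15040.0222 ≈ -0.714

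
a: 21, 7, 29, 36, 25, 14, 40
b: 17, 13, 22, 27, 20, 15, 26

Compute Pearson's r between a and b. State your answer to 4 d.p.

n = 7, Σa = 172, Σb = 140, Σa² = 5048, Σb² = 2972, Σab = 3808
nΣab − ΣaΣb = 26656 − 24080 = 2576
nΣa² − (Σa)² = 35336 − 29584 = 5752; nΣb² − (Σb)² = 20804 − 19600 = 1204
r = 2576 / √(5752 × 1204) = 2576 / 2631.6170 ≈ 0.9789

0.9789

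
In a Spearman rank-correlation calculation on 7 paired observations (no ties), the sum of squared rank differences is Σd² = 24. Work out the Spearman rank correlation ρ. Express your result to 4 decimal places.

ρ = 1 − 6Σd² / [n(n²−1)] = 1 − 6×24 / (7×48)
  = 1 − 144/336 = 1 − 0.42857 ≈ 0.5714

0.5714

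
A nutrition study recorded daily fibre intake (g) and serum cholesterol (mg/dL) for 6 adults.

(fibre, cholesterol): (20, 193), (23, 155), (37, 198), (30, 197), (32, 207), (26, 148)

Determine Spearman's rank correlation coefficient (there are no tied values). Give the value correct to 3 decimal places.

0.714

Rank fibre: 1, 2, 6, 4, 5, 3
Rank cholesterol: 3, 2, 5, 4, 6, 1
d = rank(fibre) − rank(cholesterol): -2, 0, 1, 0, -1, 2; Σd² = 10
ρ = 1 − 6Σd² / [n(n²−1)] = 1 − 6×10 / (6×35) = 1 − 60/210 ≈ 0.714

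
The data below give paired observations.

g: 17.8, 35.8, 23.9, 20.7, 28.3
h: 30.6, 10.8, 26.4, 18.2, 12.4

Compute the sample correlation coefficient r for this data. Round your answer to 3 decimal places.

n = 5, Σg = 126.5, Σh = 98.4, Σg² = 3399.07, Σh² = 2234.96, Σgh = 2289.94
nΣgh − ΣgΣh = 11449.7 − 12447.6 = -997.9
nΣg² − (Σg)² = 16995.35 − 16002.25 = 993.1; nΣh² − (Σh)² = 11174.8 − 9682.56 = 1492.24
r = -997.9 / √(993.1 × 1492.24) = -997.9 / 1217.3510 ≈ -0.820

-0.820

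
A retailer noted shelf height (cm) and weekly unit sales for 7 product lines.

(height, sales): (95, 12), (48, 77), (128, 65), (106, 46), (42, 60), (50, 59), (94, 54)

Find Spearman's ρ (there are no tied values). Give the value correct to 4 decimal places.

-0.3571

Rank height: 5, 2, 7, 6, 1, 3, 4
Rank sales: 1, 7, 6, 2, 5, 4, 3
d = rank(height) − rank(sales): 4, -5, 1, 4, -4, -1, 1; Σd² = 76
ρ = 1 − 6Σd² / [n(n²−1)] = 1 − 6×76 / (7×48) = 1 − 456/336 ≈ -0.3571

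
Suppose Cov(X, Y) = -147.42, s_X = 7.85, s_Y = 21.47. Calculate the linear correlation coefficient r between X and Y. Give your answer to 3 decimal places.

r = Cov(X,Y) / (s_X · s_Y) = -147.42 / (7.85 × 21.47)
  = -147.42 / 168.5395 ≈ -0.875

-0.875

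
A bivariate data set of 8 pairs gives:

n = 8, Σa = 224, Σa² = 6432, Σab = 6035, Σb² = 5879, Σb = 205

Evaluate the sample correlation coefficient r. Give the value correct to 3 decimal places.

r = (nΣab − ΣaΣb) / √[(nΣa² − (Σa)²)(nΣb² − (Σb)²)]
Numerator: 8×6035 − 224×205 = 2360
Denominator: √[(51456 − 50176)(47032 − 42025)] = √[1280 × 5007] = 2531.5924
r = 2360 / 2531.5924 ≈ 0.932

0.932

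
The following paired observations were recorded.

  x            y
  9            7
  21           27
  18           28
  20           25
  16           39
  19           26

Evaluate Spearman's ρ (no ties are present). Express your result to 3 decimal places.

0.029

Rank x: 1, 6, 3, 5, 2, 4
Rank y: 1, 4, 5, 2, 6, 3
d = rank(x) − rank(y): 0, 2, -2, 3, -4, 1; Σd² = 34
ρ = 1 − 6Σd² / [n(n²−1)] = 1 − 6×34 / (6×35) = 1 − 204/210 ≈ 0.029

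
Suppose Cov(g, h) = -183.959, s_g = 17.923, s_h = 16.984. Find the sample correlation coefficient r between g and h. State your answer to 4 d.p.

r = Cov(g,h) / (s_g · s_h) = -183.959 / (17.923 × 16.984)
  = -183.959 / 304.4042 ≈ -0.6043

-0.6043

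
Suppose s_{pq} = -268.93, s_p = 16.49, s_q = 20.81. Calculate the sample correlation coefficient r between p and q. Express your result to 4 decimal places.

r = Cov(p,q) / (s_p · s_q) = -268.93 / (16.49 × 20.81)
  = -268.93 / 343.1569 ≈ -0.7837

-0.7837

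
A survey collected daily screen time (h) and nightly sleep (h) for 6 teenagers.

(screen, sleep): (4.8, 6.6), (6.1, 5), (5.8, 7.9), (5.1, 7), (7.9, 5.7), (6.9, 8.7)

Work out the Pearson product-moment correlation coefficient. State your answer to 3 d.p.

-0.093

n = 6, Σx = 36.6, Σy = 40.9, Σx² = 229.92, Σy² = 288.15, Σxy = 248.76
nΣxy − ΣxΣy = 1492.56 − 1496.94 = -4.38
nΣx² − (Σx)² = 1379.52 − 1339.56 = 39.96; nΣy² − (Σy)² = 1728.9 − 1672.81 = 56.09
r = -4.38 / √(39.96 × 56.09) = -4.38 / 47.3430 ≈ -0.093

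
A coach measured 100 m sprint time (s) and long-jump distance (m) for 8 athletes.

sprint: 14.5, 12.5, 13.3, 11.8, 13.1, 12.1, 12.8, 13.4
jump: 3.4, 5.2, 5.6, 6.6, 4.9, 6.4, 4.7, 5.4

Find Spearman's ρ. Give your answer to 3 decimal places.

Rank sprint: 8, 3, 6, 1, 5, 2, 4, 7
Rank jump: 1, 4, 6, 8, 3, 7, 2, 5
d = rank(sprint) − rank(jump): 7, -1, 0, -7, 2, -5, 2, 2; Σd² = 136
ρ = 1 − 6Σd² / [n(n²−1)] = 1 − 6×136 / (8×63) = 1 − 816/504 ≈ -0.619

-0.619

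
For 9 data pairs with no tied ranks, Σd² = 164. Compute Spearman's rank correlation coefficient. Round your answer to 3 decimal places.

-0.367

ρ = 1 − 6Σd² / [n(n²−1)] = 1 − 6×164 / (9×80)
  = 1 − 984/720 = 1 − 1.3667 ≈ -0.367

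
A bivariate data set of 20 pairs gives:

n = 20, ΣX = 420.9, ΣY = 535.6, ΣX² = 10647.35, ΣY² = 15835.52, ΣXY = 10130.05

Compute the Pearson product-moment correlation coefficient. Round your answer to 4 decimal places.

r = (nΣXY − ΣXΣY) / √[(nΣX² − (ΣX)²)(nΣY² − (ΣY)²)]
Numerator: 20×10130.05 − 420.9×535.6 = -22833.04
Denominator: √[(212947 − 177156.81)(316710.4 − 286867.36)] = √[35790.19 × 29843.04] = 32681.6167
r = -22833.04 / 32681.6167 ≈ -0.6987

-0.6987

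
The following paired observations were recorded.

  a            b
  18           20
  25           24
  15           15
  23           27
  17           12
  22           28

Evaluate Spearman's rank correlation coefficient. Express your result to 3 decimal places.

0.714

Rank a: 3, 6, 1, 5, 2, 4
Rank b: 3, 4, 2, 5, 1, 6
d = rank(a) − rank(b): 0, 2, -1, 0, 1, -2; Σd² = 10
ρ = 1 − 6Σd² / [n(n²−1)] = 1 − 6×10 / (6×35) = 1 − 60/210 ≈ 0.714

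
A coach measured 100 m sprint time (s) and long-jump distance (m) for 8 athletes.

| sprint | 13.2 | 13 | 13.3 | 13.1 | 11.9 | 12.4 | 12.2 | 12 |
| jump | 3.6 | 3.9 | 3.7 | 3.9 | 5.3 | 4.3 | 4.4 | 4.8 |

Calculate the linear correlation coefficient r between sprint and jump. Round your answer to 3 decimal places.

-0.946

n = 8, Σx = 101.1, Σy = 33.9, Σx² = 1279.95, Σy² = 146.05, Σxy = 426.19
nΣxy − ΣxΣy = 3409.52 − 3427.29 = -17.77
nΣx² − (Σx)² = 10239.6 − 10221.21 = 18.39; nΣy² − (Σy)² = 1168.4 − 1149.21 = 19.19
r = -17.77 / √(18.39 × 19.19) = -17.77 / 18.7857 ≈ -0.946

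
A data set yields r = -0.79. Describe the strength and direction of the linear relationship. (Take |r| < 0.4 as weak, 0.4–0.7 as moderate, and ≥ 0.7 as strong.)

r = -0.79 < 0 so the relationship is negative.
|r| = 0.79, which falls in the strong range.

strong negative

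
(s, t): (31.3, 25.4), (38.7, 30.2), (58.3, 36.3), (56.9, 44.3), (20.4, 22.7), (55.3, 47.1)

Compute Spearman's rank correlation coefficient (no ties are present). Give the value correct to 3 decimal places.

0.771

Rank s: 2, 3, 6, 5, 1, 4
Rank t: 2, 3, 4, 5, 1, 6
d = rank(s) − rank(t): 0, 0, 2, 0, 0, -2; Σd² = 8
ρ = 1 − 6Σd² / [n(n²−1)] = 1 − 6×8 / (6×35) = 1 − 48/210 ≈ 0.771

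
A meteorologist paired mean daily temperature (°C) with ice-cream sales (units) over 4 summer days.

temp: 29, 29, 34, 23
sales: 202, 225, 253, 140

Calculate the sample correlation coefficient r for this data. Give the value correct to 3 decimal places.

0.970

n = 4, Σx = 115, Σy = 820, Σx² = 3367, Σy² = 175038, Σxy = 24205
nΣxy − ΣxΣy = 96820 − 94300 = 2520
nΣx² − (Σx)² = 13468 − 13225 = 243; nΣy² − (Σy)² = 700152 − 672400 = 27752
r = 2520 / √(243 × 27752) = 2520 / 2596.8704 ≈ 0.970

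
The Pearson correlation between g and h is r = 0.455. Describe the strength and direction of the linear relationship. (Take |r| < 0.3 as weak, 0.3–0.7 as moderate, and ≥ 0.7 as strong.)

r = 0.455 > 0 so the relationship is positive.
|r| = 0.455, which falls in the moderate range.

moderate positive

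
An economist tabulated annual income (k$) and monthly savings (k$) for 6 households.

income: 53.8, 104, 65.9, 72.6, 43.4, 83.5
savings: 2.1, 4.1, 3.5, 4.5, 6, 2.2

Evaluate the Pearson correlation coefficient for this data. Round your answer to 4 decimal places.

-0.2451

n = 6, Σx = 423.2, Σy = 22.4, Σx² = 32179.82, Σy² = 94.56, Σxy = 1540.83
nΣxy − ΣxΣy = 9244.98 − 9479.68 = -234.7
nΣx² − (Σx)² = 193078.92 − 179098.24 = 13980.68; nΣy² − (Σy)² = 567.36 − 501.76 = 65.6
r = -234.7 / √(13980.68 × 65.6) = -234.7 / 957.6704 ≈ -0.2451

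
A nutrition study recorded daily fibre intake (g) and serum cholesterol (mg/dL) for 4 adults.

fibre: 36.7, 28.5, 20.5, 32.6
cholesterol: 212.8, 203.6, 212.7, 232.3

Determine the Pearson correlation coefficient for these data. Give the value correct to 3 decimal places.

n = 4, Σx = 118.3, Σy = 861.4, Σx² = 3642.15, Σy² = 185941.38, Σxy = 25545.69
nΣxy − ΣxΣy = 102182.76 − 101903.62 = 279.14
nΣx² − (Σx)² = 14568.6 − 13994.89 = 573.71; nΣy² − (Σy)² = 743765.52 − 742009.96 = 1755.56
r = 279.14 / √(573.71 × 1755.56) = 279.14 / 1003.5847 ≈ 0.278

0.278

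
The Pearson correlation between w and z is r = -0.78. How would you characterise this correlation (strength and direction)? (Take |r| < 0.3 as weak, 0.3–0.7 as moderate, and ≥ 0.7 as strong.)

strong negative

r = -0.78 < 0 so the relationship is negative.
|r| = 0.78, which falls in the strong range.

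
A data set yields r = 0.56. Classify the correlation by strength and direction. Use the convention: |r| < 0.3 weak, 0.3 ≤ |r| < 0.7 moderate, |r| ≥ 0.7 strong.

r = 0.56 > 0 so the relationship is positive.
|r| = 0.56, which falls in the moderate range.

moderate positive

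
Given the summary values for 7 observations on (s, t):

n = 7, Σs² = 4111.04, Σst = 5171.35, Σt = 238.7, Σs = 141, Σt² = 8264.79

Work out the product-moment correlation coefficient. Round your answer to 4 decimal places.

0.9109

r = (nΣst − ΣsΣt) / √[(nΣs² − (Σs)²)(nΣt² − (Σt)²)]
Numerator: 7×5171.35 − 141×238.7 = 2542.75
Denominator: √[(28777.28 − 19881)(57853.53 − 56977.69)] = √[8896.28 × 875.84] = 2791.3649
r = 2542.75 / 2791.3649 ≈ 0.9109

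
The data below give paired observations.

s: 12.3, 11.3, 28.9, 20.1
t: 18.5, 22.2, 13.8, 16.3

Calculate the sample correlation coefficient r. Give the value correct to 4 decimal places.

n = 4, Σs = 72.6, Σt = 70.8, Σs² = 1518.2, Σt² = 1291.22, Σst = 1204.86
nΣst − ΣsΣt = 4819.44 − 5140.08 = -320.64
nΣs² − (Σs)² = 6072.8 − 5270.76 = 802.04; nΣt² − (Σt)² = 5164.88 − 5012.64 = 152.24
r = -320.64 / √(802.04 × 152.24) = -320.64 / 349.4318 ≈ -0.9176

-0.9176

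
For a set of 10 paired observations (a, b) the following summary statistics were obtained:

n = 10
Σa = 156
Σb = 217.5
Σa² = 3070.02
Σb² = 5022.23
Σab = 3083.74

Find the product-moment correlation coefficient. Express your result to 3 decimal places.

-0.718

r = (nΣab − ΣaΣb) / √[(nΣa² − (Σa)²)(nΣb² − (Σb)²)]
Numerator: 10×3083.74 − 156×217.5 = -3092.6
Denominator: √[(30700.2 − 24336)(50222.3 − 47306.25)] = √[6364.2 × 2916.05] = 4307.9375
r = -3092.6 / 4307.9375 ≈ -0.718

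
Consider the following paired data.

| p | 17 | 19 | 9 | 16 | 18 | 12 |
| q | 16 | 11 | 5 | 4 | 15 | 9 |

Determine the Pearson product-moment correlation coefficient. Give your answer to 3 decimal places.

0.602

n = 6, Σp = 91, Σq = 60, Σp² = 1455, Σq² = 724, Σpq = 968
nΣpq − ΣpΣq = 5808 − 5460 = 348
nΣp² − (Σp)² = 8730 − 8281 = 449; nΣq² − (Σq)² = 4344 − 3600 = 744
r = 348 / √(449 × 744) = 348 / 577.9758 ≈ 0.602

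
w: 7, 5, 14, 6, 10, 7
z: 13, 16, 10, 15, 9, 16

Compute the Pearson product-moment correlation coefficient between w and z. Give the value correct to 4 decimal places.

n = 6, Σw = 49, Σz = 79, Σw² = 455, Σz² = 1087, Σwz = 603
nΣwz − ΣwΣz = 3618 − 3871 = -253
nΣw² − (Σw)² = 2730 − 2401 = 329; nΣz² − (Σz)² = 6522 − 6241 = 281
r = -253 / √(329 × 281) = -253 / 304.0543 ≈ -0.8321

-0.8321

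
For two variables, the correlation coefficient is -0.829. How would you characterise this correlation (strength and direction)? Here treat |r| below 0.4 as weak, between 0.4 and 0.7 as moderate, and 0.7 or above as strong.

r = -0.829 < 0 so the relationship is negative.
|r| = 0.829, which falls in the strong range.

strong negative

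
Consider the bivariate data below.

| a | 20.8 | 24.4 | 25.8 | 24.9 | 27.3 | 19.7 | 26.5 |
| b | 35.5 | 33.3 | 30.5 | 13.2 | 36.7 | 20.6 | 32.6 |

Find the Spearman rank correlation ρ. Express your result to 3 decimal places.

Rank a: 2, 3, 5, 4, 7, 1, 6
Rank b: 6, 5, 3, 1, 7, 2, 4
d = rank(a) − rank(b): -4, -2, 2, 3, 0, -1, 2; Σd² = 38
ρ = 1 − 6Σd² / [n(n²−1)] = 1 − 6×38 / (7×48) = 1 − 228/336 ≈ 0.321

0.321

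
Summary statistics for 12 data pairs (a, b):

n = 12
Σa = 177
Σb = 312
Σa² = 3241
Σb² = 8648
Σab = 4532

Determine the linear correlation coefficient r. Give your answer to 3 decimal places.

-0.120

r = (nΣab − ΣaΣb) / √[(nΣa² − (Σa)²)(nΣb² − (Σb)²)]
Numerator: 12×4532 − 177×312 = -840
Denominator: √[(38892 − 31329)(103776 − 97344)] = √[7563 × 6432] = 6974.6122
r = -840 / 6974.6122 ≈ -0.120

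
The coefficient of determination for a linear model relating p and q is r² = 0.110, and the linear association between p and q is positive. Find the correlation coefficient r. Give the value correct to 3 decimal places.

0.332

|r| = √0.110 = 0.332
The association is positive, so r = 0.332.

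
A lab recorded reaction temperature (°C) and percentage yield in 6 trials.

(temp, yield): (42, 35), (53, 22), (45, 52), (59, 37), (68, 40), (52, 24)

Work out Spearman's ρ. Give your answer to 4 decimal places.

0.0857

Rank temp: 1, 4, 2, 5, 6, 3
Rank yield: 3, 1, 6, 4, 5, 2
d = rank(temp) − rank(yield): -2, 3, -4, 1, 1, 1; Σd² = 32
ρ = 1 − 6Σd² / [n(n²−1)] = 1 − 6×32 / (6×35) = 1 − 192/210 ≈ 0.0857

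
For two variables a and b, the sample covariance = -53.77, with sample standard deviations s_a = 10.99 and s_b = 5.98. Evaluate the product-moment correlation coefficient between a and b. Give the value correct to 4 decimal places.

r = Cov(a,b) / (s_a · s_b) = -53.77 / (10.99 × 5.98)
  = -53.77 / 65.7202 ≈ -0.8182

-0.8182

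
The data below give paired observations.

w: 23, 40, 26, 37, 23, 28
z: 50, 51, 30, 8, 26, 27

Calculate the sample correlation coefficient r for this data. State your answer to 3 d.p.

-0.074

n = 6, Σw = 177, Σz = 192, Σw² = 5487, Σz² = 7470, Σwz = 5620
nΣwz − ΣwΣz = 33720 − 33984 = -264
nΣw² − (Σw)² = 32922 − 31329 = 1593; nΣz² − (Σz)² = 44820 − 36864 = 7956
r = -264 / √(1593 × 7956) = -264 / 3560.0433 ≈ -0.074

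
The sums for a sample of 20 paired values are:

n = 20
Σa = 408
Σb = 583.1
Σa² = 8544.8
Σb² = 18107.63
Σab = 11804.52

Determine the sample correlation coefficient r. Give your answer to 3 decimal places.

-0.183

r = (nΣab − ΣaΣb) / √[(nΣa² − (Σa)²)(nΣb² − (Σb)²)]
Numerator: 20×11804.52 − 408×583.1 = -1814.4
Denominator: √[(170896 − 166464)(362152.6 − 340005.61)] = √[4432 × 22146.99] = 9907.3437
r = -1814.4 / 9907.3437 ≈ -0.183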